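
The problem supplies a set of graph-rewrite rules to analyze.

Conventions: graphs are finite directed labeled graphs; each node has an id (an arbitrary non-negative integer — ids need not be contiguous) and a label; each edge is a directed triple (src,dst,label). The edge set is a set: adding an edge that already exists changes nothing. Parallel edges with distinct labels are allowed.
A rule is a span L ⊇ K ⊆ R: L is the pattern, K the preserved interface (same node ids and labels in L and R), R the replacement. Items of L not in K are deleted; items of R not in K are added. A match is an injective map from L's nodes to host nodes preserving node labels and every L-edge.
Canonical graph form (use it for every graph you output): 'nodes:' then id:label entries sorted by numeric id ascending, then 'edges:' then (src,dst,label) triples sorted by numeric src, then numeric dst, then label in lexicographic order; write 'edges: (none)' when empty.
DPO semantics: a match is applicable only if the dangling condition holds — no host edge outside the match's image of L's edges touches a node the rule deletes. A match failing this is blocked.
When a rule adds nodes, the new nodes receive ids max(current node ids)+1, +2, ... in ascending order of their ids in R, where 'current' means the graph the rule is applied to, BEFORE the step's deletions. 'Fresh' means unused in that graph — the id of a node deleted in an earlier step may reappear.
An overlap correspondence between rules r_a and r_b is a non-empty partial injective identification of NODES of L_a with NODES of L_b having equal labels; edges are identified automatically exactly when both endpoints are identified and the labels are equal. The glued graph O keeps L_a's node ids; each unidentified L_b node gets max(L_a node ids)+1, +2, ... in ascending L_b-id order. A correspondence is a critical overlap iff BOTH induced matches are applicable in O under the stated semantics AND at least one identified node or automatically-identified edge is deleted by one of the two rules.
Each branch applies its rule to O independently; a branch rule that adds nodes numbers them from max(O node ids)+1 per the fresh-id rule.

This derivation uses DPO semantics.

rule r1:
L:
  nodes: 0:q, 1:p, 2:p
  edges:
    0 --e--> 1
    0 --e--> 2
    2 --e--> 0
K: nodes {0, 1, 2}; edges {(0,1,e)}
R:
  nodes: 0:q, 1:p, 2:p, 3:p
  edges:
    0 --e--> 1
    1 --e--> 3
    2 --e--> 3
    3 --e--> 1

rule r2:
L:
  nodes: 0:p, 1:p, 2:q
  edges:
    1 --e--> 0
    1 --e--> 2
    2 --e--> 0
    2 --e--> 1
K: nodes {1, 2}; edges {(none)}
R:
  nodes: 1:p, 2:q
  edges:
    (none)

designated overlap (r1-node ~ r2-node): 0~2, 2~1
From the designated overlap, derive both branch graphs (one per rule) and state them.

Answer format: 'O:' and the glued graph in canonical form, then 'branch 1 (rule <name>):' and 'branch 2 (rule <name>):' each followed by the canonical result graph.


O:
nodes: 0:q, 1:p, 2:p, 3:p
edges: (0,1,e); (0,2,e); (0,3,e); (2,0,e); (2,3,e)
branch 1 (rule r1):
nodes: 0:q, 1:p, 2:p, 3:p, 4:p
edges: (0,1,e); (0,3,e); (1,4,e); (2,3,e); (2,4,e); (4,1,e)
branch 2 (rule r2):
nodes: 0:q, 1:p, 2:p
edges: (0,1,e)


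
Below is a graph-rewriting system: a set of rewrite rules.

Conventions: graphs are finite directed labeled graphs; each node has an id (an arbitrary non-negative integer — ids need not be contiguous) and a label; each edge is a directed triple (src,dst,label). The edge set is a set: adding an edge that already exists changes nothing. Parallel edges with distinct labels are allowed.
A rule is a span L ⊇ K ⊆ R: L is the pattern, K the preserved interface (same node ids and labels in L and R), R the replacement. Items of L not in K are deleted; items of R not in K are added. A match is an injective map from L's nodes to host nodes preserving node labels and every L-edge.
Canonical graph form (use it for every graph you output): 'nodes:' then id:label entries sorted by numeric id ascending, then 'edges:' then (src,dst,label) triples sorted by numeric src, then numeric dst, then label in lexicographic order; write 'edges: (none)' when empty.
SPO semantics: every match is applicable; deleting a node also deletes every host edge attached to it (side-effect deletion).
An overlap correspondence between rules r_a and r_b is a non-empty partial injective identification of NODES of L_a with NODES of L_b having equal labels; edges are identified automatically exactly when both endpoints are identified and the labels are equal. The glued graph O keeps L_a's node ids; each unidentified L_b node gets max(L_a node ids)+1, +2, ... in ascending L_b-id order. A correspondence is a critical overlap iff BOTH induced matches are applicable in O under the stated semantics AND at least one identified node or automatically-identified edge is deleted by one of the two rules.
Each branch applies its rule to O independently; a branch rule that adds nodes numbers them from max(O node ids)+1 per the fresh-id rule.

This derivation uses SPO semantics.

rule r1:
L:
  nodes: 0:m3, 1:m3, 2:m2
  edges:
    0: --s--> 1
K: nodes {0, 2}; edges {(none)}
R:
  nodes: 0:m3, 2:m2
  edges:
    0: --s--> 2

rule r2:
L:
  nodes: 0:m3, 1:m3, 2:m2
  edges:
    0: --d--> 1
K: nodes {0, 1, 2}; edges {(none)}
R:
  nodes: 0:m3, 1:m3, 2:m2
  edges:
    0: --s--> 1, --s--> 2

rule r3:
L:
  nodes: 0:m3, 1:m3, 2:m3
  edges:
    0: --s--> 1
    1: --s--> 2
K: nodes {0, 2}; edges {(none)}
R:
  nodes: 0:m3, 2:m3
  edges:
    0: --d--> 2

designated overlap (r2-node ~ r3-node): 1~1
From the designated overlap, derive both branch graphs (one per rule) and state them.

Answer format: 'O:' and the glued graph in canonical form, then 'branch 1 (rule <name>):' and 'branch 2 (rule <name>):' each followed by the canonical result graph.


O:
nodes: 0:m3, 1:m3, 2:m2, 3:m3, 4:m3
edges: (0,1,d); (1,4,s); (3,1,s)
branch 1 (rule r2):
nodes: 0:m3, 1:m3, 2:m2, 3:m3, 4:m3
edges: (0,1,s); (0,2,s); (1,4,s); (3,1,s)
branch 2 (rule r3):
nodes: 0:m3, 2:m2, 3:m3, 4:m3
edges: (3,4,d)


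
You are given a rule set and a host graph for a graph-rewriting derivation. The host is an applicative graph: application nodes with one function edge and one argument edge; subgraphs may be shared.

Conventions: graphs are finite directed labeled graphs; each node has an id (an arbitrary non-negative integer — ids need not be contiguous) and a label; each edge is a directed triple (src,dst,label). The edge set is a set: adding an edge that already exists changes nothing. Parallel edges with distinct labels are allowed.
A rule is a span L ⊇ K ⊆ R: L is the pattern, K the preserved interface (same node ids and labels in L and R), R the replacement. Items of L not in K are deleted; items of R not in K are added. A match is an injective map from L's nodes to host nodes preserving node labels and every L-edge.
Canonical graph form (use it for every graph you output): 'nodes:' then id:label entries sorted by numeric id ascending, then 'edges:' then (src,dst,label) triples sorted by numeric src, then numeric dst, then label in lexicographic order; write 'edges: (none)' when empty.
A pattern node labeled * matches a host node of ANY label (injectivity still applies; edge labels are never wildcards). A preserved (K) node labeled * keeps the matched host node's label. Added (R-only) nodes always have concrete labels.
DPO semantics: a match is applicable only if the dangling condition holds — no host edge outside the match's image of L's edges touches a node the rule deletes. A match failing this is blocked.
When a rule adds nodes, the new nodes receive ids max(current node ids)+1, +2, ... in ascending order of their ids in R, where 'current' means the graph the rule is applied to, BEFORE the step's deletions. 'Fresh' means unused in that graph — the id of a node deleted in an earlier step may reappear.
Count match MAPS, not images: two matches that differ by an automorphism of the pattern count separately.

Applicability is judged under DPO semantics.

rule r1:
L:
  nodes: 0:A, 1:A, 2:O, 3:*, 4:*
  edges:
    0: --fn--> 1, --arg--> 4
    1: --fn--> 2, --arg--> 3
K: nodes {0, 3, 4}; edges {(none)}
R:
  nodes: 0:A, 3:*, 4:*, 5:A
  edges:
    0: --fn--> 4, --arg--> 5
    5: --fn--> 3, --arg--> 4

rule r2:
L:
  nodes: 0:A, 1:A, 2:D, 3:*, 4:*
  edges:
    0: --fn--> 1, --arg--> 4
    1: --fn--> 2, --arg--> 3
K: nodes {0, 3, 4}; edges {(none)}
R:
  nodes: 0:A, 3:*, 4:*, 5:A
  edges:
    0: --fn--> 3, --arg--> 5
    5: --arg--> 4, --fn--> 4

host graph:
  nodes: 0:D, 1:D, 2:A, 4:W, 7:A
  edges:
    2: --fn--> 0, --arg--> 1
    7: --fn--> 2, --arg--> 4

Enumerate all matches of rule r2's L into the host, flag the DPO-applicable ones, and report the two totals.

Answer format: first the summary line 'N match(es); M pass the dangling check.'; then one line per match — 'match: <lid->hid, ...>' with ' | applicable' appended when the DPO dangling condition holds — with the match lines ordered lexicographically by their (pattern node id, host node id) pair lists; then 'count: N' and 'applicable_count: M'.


1 match(es); 1 pass the dangling check.
match: 0->7, 1->2, 2->0, 3->1, 4->4 | applicable
count: 1
applicable_count: 1


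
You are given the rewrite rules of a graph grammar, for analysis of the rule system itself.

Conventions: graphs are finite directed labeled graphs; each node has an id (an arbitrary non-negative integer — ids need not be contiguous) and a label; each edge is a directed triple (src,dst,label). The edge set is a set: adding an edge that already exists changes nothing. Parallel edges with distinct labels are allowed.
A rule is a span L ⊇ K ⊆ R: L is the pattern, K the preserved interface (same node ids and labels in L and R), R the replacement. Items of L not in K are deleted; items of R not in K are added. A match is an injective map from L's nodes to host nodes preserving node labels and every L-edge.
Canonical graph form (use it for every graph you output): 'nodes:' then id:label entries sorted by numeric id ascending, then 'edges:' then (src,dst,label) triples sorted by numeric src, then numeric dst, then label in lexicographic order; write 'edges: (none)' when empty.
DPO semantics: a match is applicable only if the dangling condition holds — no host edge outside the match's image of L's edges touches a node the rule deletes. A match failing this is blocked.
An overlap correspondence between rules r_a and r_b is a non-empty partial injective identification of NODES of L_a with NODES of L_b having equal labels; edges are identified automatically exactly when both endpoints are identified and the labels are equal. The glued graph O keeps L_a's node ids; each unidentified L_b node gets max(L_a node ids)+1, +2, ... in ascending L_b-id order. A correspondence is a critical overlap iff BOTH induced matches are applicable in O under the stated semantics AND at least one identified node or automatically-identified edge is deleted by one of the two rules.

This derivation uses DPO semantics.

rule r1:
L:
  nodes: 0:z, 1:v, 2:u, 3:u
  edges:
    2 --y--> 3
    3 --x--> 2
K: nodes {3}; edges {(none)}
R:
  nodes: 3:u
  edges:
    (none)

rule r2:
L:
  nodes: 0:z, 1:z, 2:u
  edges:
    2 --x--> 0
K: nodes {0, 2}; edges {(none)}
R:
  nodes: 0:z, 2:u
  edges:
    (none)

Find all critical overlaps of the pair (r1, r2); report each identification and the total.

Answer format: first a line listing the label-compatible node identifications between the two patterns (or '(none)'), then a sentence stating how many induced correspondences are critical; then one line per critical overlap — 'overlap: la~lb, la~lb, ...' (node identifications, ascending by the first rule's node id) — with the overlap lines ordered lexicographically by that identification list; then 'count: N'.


label-compatible node identifications between L(r1) and L(r2): 0~0, 0~1, 2~2, 3~2
2 of the induced correspondences are critical overlaps of r1 and r2.
overlap: 0~1
overlap: 0~1, 3~2
count: 2


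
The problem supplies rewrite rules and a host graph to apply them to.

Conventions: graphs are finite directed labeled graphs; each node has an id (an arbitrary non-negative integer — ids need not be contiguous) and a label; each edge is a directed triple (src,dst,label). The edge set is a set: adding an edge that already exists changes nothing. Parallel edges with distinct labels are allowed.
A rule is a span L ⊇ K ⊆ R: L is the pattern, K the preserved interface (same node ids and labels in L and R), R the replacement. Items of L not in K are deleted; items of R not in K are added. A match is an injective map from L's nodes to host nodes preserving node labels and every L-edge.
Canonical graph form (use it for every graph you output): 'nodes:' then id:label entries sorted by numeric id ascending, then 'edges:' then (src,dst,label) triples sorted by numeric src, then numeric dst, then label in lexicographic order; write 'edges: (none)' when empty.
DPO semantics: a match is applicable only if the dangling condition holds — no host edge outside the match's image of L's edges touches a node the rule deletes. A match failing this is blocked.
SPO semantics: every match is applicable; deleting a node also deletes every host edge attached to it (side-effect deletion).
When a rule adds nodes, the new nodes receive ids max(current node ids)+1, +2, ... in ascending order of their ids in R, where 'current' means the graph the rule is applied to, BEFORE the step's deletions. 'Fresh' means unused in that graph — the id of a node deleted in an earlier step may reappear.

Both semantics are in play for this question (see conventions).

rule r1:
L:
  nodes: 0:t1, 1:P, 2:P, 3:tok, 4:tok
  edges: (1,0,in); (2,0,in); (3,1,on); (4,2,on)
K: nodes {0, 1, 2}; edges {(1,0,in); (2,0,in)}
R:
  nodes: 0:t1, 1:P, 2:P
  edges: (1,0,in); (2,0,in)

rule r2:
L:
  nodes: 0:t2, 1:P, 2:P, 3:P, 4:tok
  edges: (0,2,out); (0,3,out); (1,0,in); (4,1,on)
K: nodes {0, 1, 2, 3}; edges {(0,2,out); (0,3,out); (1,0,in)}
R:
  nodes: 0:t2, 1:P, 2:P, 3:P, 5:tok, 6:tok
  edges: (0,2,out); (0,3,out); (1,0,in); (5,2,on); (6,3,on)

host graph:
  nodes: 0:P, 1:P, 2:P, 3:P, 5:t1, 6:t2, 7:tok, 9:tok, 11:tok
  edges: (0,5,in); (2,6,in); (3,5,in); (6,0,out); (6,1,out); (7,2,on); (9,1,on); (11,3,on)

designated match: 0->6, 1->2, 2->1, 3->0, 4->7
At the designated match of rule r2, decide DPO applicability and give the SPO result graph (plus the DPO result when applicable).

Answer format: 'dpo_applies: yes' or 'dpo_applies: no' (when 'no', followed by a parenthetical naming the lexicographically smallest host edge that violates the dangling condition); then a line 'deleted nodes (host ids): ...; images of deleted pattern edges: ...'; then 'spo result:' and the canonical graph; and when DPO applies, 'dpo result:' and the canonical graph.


dpo_applies: yes
deleted nodes (host ids): 7; images of deleted pattern edges: (7,2,on)
spo result:
nodes: 0:P, 1:P, 2:P, 3:P, 5:t1, 6:t2, 9:tok, 11:tok, 12:tok, 13:tok
edges: (0,5,in); (2,6,in); (3,5,in); (6,0,out); (6,1,out); (9,1,on); (11,3,on); (12,1,on); (13,0,on)
dpo result:
nodes: 0:P, 1:P, 2:P, 3:P, 5:t1, 6:t2, 9:tok, 11:tok, 12:tok, 13:tok
edges: (0,5,in); (2,6,in); (3,5,in); (6,0,out); (6,1,out); (9,1,on); (11,3,on); (12,1,on); (13,0,on)


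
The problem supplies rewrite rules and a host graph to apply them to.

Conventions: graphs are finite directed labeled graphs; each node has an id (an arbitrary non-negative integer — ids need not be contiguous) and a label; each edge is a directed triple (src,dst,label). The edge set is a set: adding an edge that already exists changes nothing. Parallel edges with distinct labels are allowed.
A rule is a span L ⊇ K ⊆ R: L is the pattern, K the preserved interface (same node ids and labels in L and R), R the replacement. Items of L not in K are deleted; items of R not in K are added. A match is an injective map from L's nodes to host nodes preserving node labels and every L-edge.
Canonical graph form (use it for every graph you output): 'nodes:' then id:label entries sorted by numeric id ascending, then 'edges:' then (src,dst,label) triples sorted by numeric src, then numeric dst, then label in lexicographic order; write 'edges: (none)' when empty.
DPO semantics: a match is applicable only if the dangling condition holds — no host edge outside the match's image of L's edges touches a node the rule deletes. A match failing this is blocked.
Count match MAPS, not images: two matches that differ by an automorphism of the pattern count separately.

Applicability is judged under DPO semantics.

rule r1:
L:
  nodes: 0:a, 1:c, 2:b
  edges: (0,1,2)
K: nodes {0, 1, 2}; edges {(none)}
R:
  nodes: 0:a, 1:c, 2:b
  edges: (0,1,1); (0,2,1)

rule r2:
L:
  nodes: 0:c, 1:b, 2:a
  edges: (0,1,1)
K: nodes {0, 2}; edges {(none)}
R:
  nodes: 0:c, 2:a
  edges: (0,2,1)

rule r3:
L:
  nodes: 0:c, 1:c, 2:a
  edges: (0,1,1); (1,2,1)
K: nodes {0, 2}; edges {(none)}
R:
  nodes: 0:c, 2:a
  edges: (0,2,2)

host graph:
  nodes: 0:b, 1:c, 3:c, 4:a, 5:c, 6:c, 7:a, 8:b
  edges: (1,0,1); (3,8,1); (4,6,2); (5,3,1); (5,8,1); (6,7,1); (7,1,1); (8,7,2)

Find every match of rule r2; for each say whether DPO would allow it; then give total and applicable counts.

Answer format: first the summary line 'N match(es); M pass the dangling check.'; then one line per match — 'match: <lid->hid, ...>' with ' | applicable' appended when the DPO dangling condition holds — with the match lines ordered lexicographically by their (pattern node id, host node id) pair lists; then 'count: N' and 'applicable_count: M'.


6 match(es); 2 pass the dangling check.
match: 0->1, 1->0, 2->4 | applicable
match: 0->1, 1->0, 2->7 | applicable
match: 0->3, 1->8, 2->4
match: 0->3, 1->8, 2->7
match: 0->5, 1->8, 2->4
match: 0->5, 1->8, 2->7
count: 6
applicable_count: 2


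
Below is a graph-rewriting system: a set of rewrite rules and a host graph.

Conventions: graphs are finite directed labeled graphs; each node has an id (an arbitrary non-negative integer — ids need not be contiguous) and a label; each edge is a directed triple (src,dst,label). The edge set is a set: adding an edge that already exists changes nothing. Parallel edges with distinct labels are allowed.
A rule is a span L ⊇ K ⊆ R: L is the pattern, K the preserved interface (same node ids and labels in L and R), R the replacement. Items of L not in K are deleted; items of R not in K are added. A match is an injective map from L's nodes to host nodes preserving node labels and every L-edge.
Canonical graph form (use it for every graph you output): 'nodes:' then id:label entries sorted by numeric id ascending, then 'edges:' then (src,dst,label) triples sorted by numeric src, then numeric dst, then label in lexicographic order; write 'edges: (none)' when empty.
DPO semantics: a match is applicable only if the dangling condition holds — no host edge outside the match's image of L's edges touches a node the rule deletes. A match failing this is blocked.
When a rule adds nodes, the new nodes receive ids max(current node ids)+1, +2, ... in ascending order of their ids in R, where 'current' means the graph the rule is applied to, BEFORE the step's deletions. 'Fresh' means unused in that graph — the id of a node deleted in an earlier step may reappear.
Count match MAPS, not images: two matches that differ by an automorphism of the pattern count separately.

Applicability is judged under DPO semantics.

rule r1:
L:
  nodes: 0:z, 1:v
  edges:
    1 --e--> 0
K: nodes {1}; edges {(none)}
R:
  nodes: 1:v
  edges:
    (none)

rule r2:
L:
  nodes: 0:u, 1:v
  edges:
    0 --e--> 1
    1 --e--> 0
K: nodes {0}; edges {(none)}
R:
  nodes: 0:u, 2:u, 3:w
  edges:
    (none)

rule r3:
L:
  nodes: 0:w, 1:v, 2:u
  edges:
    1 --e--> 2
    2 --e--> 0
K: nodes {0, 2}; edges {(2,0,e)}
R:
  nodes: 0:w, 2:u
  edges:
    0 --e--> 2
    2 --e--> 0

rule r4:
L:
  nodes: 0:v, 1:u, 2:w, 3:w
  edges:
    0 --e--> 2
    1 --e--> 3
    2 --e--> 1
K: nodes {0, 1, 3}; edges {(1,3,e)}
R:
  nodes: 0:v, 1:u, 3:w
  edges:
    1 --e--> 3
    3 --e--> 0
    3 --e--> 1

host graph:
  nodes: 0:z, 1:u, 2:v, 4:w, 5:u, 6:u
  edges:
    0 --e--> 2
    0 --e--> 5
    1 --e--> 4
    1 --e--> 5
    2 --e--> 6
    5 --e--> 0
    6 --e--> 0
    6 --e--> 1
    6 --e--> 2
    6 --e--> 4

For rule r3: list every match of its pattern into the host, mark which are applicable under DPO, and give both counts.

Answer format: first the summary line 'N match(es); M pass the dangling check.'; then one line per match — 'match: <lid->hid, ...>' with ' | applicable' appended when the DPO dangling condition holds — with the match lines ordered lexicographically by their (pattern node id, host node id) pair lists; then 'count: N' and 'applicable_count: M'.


1 match(es); 0 pass the dangling check.
match: 0->4, 1->2, 2->6
count: 1
applicable_count: 0


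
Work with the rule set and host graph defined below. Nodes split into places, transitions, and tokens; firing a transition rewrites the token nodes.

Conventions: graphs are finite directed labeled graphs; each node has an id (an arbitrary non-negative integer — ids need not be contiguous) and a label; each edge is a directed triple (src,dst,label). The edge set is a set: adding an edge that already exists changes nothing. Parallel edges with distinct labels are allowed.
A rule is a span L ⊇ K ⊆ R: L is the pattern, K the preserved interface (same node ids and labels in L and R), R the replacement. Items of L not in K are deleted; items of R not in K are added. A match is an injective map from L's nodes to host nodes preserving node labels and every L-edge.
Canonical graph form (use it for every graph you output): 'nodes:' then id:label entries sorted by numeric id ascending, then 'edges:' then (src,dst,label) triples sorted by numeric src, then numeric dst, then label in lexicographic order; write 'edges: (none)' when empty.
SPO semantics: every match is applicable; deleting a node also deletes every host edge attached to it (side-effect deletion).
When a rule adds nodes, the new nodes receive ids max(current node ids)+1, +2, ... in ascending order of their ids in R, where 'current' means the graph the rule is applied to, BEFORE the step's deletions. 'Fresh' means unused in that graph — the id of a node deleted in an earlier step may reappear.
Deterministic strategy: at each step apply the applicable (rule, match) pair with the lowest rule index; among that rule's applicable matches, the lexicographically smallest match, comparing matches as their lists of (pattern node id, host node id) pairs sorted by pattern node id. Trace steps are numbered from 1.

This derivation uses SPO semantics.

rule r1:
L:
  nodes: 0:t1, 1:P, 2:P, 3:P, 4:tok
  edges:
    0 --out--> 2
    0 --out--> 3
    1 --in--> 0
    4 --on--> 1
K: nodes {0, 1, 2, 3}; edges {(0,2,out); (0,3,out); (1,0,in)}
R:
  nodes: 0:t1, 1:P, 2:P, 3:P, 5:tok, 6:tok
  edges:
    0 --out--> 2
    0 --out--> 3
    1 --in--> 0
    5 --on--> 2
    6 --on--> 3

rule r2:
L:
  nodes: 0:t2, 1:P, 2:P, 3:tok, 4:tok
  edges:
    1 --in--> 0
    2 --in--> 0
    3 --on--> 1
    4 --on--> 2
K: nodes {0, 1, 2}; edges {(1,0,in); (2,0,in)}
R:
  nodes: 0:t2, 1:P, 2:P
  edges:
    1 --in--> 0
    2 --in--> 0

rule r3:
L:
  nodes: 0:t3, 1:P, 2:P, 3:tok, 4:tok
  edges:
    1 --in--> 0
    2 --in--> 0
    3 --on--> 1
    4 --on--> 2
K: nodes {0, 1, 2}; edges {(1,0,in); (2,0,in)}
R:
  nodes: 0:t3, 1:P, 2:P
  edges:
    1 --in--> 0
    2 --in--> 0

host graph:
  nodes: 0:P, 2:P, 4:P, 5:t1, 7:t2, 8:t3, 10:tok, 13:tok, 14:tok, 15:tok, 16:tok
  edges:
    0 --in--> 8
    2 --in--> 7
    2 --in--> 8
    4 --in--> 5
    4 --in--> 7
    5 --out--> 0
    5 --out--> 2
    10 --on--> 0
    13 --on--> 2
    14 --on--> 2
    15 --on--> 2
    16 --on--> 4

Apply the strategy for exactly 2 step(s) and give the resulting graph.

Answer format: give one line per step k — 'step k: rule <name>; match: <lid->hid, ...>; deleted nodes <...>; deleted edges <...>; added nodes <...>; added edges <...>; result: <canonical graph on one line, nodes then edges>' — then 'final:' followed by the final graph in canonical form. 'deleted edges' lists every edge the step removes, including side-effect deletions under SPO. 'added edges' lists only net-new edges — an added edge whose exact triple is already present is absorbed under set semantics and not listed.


step 1: rule r1; match: 0->5, 1->4, 2->0, 3->2, 4->16; deleted nodes 16; deleted edges (16,4,on); added nodes 17, 18; added edges (17,0,on); (18,2,on); result: nodes: 0:P, 2:P, 4:P, 5:t1, 7:t2, 8:t3, 10:tok, 13:tok, 14:tok, 15:tok, 17:tok, 18:tok edges: (0,8,in); (2,7,in); (2,8,in); (4,5,in); (4,7,in); (5,0,out); (5,2,out); (10,0,on); (13,2,on); (14,2,on); (15,2,on); (17,0,on); (18,2,on)
step 2: rule r3; match: 0->8, 1->0, 2->2, 3->10, 4->13; deleted nodes 10, 13; deleted edges (10,0,on); (13,2,on); added nodes (none); added edges (none); result: nodes: 0:P, 2:P, 4:P, 5:t1, 7:t2, 8:t3, 14:tok, 15:tok, 17:tok, 18:tok edges: (0,8,in); (2,7,in); (2,8,in); (4,5,in); (4,7,in); (5,0,out); (5,2,out); (14,2,on); (15,2,on); (17,0,on); (18,2,on)
final:
nodes: 0:P, 2:P, 4:P, 5:t1, 7:t2, 8:t3, 14:tok, 15:tok, 17:tok, 18:tok
edges: (0,8,in); (2,7,in); (2,8,in); (4,5,in); (4,7,in); (5,0,out); (5,2,out); (14,2,on); (15,2,on); (17,0,on); (18,2,on)


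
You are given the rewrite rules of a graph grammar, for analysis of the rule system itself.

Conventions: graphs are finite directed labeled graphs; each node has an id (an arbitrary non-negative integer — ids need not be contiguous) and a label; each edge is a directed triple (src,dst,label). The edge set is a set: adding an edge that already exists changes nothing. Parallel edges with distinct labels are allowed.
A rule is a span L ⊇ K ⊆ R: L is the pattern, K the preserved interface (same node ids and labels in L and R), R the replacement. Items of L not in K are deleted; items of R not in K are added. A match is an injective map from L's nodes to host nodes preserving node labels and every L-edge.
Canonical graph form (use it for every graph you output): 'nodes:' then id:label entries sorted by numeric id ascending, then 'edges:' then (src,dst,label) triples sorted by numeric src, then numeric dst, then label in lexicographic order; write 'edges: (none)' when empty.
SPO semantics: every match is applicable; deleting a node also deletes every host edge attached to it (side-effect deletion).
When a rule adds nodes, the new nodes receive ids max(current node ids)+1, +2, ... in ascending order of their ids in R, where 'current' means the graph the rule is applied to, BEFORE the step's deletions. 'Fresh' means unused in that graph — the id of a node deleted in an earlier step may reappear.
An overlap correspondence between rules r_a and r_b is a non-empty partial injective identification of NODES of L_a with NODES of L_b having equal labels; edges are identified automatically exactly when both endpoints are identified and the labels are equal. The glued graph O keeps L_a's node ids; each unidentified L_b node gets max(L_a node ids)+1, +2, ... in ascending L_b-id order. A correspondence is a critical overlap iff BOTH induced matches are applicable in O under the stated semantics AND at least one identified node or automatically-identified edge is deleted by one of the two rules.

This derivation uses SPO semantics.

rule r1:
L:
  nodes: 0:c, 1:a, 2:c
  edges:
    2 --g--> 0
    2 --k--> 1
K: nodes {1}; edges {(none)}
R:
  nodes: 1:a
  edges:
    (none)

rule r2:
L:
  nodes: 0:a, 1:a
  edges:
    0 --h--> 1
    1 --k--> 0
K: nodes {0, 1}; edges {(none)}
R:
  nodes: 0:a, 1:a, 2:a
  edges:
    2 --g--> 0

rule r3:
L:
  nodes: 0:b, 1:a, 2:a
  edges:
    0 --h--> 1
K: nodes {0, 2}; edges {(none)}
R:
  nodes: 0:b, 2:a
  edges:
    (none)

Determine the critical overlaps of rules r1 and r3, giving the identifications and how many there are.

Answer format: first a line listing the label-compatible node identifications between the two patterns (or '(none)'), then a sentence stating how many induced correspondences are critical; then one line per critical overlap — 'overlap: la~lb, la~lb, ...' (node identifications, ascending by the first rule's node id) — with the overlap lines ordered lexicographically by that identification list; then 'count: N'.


label-compatible node identifications between L(r1) and L(r3): 1~1, 1~2
1 of the induced correspondences is a critical overlap of r1 and r3.
overlap: 1~1
count: 1


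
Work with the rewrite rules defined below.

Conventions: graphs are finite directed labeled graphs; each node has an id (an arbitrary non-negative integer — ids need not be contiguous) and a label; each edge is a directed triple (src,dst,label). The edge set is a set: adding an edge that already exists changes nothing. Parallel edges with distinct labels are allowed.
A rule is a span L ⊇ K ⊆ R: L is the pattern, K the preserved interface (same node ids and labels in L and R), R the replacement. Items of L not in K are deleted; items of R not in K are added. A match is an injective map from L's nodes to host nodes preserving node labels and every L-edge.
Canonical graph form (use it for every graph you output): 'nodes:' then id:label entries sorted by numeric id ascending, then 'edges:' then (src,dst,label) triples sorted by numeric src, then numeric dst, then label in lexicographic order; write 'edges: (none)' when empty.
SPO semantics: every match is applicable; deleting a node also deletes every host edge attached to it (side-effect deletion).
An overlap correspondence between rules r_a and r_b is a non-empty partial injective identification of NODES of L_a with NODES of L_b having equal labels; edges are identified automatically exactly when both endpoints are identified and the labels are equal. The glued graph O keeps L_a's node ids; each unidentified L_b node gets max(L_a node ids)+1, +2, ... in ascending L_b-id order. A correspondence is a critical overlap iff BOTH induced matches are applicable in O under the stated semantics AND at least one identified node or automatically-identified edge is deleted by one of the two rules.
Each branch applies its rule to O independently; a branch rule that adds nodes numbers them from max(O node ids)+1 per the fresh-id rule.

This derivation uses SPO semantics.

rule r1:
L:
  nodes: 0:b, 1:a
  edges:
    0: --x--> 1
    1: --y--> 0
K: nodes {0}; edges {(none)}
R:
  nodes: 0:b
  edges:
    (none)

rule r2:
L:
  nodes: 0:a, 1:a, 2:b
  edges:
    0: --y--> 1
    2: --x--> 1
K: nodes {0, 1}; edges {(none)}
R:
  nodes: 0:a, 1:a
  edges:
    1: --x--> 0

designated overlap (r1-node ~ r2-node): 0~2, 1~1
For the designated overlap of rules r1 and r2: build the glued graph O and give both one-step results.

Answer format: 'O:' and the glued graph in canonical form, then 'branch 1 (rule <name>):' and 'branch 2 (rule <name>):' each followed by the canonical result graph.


O:
nodes: 0:b, 1:a, 2:a
edges: (0,1,x); (1,0,y); (2,1,y)
branch 1 (rule r1):
nodes: 0:b, 2:a
edges: (none)
branch 2 (rule r2):
nodes: 1:a, 2:a
edges: (1,2,x)


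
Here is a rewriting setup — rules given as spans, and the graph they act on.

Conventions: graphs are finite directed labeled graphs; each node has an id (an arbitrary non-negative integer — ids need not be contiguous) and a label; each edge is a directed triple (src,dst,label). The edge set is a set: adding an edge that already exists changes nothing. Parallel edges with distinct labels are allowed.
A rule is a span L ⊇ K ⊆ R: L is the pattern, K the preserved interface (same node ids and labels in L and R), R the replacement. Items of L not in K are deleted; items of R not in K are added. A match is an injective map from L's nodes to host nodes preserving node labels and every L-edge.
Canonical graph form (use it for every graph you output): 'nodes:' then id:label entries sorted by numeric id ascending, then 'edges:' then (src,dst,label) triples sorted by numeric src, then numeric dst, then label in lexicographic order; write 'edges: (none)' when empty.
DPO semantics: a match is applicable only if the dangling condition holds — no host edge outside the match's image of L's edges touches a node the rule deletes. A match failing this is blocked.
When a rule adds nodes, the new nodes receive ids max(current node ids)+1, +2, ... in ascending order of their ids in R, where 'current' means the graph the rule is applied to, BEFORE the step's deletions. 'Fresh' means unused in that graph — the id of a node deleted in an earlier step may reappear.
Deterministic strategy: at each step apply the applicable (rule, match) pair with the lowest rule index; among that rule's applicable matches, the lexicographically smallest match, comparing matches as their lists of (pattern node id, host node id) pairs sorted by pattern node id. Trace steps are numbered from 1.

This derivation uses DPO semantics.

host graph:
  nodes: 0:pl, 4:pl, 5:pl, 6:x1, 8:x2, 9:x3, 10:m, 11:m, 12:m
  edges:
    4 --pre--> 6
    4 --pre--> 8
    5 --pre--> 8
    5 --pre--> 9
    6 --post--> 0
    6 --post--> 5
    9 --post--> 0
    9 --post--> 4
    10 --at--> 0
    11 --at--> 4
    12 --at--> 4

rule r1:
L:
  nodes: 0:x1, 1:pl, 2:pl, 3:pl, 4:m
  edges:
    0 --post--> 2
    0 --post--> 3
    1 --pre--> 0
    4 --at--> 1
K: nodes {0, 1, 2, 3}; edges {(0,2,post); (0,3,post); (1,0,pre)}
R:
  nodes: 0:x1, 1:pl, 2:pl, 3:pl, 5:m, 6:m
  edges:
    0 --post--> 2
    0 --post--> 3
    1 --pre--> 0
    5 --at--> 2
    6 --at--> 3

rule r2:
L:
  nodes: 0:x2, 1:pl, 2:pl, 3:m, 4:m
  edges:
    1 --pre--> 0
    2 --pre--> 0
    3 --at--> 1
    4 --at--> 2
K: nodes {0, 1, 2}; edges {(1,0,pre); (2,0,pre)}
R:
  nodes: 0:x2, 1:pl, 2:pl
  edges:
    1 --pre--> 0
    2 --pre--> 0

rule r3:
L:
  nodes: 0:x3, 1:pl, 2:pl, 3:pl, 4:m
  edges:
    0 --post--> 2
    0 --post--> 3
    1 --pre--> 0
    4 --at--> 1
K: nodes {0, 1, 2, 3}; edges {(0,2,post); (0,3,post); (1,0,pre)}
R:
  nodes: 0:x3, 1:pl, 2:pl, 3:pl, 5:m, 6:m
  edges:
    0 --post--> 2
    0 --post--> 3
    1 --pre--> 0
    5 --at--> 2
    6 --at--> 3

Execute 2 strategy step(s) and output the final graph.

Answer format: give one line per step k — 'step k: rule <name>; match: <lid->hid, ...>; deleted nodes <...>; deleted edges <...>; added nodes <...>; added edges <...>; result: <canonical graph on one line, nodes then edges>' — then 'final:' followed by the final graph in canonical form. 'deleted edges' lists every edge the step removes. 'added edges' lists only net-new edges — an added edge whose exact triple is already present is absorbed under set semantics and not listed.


step 1: rule r1; match: 0->6, 1->4, 2->0, 3->5, 4->11; deleted nodes 11; deleted edges (11,4,at); added nodes 13, 14; added edges (13,0,at); (14,5,at); result: nodes: 0:pl, 4:pl, 5:pl, 6:x1, 8:x2, 9:x3, 10:m, 12:m, 13:m, 14:m edges: (4,6,pre); (4,8,pre); (5,8,pre); (5,9,pre); (6,0,post); (6,5,post); (9,0,post); (9,4,post); (10,0,at); (12,4,at); (13,0,at); (14,5,at)
step 2: rule r1; match: 0->6, 1->4, 2->0, 3->5, 4->12; deleted nodes 12; deleted edges (12,4,at); added nodes 15, 16; added edges (15,0,at); (16,5,at); result: nodes: 0:pl, 4:pl, 5:pl, 6:x1, 8:x2, 9:x3, 10:m, 13:m, 14:m, 15:m, 16:m edges: (4,6,pre); (4,8,pre); (5,8,pre); (5,9,pre); (6,0,post); (6,5,post); (9,0,post); (9,4,post); (10,0,at); (13,0,at); (14,5,at); (15,0,at); (16,5,at)
final:
nodes: 0:pl, 4:pl, 5:pl, 6:x1, 8:x2, 9:x3, 10:m, 13:m, 14:m, 15:m, 16:m
edges: (4,6,pre); (4,8,pre); (5,8,pre); (5,9,pre); (6,0,post); (6,5,post); (9,0,post); (9,4,post); (10,0,at); (13,0,at); (14,5,at); (15,0,at); (16,5,at)


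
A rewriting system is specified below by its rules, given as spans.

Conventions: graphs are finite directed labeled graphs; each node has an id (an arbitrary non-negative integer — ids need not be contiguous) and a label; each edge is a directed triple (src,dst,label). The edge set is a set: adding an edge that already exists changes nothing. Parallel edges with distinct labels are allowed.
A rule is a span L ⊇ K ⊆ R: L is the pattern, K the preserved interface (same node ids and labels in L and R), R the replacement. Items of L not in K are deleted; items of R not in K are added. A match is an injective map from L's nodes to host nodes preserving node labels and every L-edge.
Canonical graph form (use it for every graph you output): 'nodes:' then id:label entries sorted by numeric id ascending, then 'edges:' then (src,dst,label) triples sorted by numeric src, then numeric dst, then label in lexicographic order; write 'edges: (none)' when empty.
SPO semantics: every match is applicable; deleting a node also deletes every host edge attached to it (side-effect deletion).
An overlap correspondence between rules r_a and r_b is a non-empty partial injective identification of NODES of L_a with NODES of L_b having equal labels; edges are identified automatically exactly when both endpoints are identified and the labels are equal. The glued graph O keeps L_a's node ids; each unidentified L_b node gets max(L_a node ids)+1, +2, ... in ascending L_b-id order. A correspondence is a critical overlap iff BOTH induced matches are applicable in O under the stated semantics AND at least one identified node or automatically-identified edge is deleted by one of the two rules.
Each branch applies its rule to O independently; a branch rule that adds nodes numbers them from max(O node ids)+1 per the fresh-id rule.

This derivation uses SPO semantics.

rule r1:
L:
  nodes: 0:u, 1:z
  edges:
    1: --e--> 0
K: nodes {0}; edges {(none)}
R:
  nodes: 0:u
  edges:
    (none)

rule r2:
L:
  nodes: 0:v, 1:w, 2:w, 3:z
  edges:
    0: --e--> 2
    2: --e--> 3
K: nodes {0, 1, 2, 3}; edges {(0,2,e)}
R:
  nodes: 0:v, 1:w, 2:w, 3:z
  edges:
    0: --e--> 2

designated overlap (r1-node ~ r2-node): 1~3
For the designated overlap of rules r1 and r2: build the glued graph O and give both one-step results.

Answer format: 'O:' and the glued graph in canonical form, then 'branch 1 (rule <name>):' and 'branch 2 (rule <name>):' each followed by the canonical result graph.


O:
nodes: 0:u, 1:z, 2:v, 3:w, 4:w
edges: (1,0,e); (2,4,e); (4,1,e)
branch 1 (rule r1):
nodes: 0:u, 2:v, 3:w, 4:w
edges: (2,4,e)
branch 2 (rule r2):
nodes: 0:u, 1:z, 2:v, 3:w, 4:w
edges: (1,0,e); (2,4,e)


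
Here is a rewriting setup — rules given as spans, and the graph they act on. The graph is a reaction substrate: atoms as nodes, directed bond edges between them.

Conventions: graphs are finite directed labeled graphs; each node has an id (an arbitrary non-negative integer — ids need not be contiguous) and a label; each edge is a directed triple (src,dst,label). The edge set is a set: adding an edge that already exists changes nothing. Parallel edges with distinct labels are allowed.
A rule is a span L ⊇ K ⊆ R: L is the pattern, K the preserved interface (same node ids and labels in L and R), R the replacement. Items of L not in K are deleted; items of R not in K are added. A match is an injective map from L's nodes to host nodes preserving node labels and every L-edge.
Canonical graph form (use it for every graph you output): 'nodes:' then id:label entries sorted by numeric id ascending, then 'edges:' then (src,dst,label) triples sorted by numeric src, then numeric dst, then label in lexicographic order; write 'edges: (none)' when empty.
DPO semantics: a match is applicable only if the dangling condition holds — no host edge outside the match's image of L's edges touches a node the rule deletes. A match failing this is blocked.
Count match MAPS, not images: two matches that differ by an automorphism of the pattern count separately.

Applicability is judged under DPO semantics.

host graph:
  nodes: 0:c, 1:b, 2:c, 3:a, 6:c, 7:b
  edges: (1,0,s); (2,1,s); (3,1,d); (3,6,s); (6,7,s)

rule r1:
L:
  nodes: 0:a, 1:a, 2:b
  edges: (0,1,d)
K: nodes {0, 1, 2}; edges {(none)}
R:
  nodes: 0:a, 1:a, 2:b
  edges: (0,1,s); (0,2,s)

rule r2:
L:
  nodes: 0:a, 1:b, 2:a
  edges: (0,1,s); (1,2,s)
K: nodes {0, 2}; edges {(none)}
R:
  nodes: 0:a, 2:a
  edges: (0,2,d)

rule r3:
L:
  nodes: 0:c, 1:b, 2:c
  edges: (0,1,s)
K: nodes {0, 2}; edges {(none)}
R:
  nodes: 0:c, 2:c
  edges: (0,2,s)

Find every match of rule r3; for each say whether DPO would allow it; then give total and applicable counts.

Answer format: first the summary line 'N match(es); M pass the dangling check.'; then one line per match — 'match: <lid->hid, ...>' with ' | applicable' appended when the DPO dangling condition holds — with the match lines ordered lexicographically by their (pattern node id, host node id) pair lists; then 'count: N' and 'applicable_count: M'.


4 match(es); 2 pass the dangling check.
match: 0->2, 1->1, 2->0
match: 0->2, 1->1, 2->6
match: 0->6, 1->7, 2->0 | applicable
match: 0->6, 1->7, 2->2 | applicable
count: 4
applicable_count: 2
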